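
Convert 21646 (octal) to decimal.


Positional values:
Position 0: 6 × 8^0 = 6
Position 1: 4 × 8^1 = 32
Position 2: 6 × 8^2 = 384
Position 3: 1 × 8^3 = 512
Position 4: 2 × 8^4 = 8192
Sum = 6 + 32 + 384 + 512 + 8192
= 9126


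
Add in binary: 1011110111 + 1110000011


Align and add column by column (LSB to MSB, carry propagating):
  01011110111
+ 01110000011
  -----------
  col 0: 1 + 1 + 0 (carry in) = 2 → bit 0, carry out 1
  col 1: 1 + 1 + 1 (carry in) = 3 → bit 1, carry out 1
  col 2: 1 + 0 + 1 (carry in) = 2 → bit 0, carry out 1
  col 3: 0 + 0 + 1 (carry in) = 1 → bit 1, carry out 0
  col 4: 1 + 0 + 0 (carry in) = 1 → bit 1, carry out 0
  col 5: 1 + 0 + 0 (carry in) = 1 → bit 1, carry out 0
  col 6: 1 + 0 + 0 (carry in) = 1 → bit 1, carry out 0
  col 7: 1 + 1 + 0 (carry in) = 2 → bit 0, carry out 1
  col 8: 0 + 1 + 1 (carry in) = 2 → bit 0, carry out 1
  col 9: 1 + 1 + 1 (carry in) = 3 → bit 1, carry out 1
  col 10: 0 + 0 + 1 (carry in) = 1 → bit 1, carry out 0
Reading bits MSB→LSB: 11001111010
Strip leading zeros: 11001111010
= 11001111010


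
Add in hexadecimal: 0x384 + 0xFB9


Align and add column by column (LSB to MSB, each column mod 16 with carry):
  0384
+ 0FB9
  ----
  col 0: 4(4) + 9(9) + 0 (carry in) = 13 → D(13), carry out 0
  col 1: 8(8) + B(11) + 0 (carry in) = 19 → 3(3), carry out 1
  col 2: 3(3) + F(15) + 1 (carry in) = 19 → 3(3), carry out 1
  col 3: 0(0) + 0(0) + 1 (carry in) = 1 → 1(1), carry out 0
Reading digits MSB→LSB: 133D
Strip leading zeros: 133D
= 0x133D


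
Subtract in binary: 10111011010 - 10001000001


Align and subtract column by column (LSB to MSB, borrowing when needed):
  10111011010
- 10001000001
  -----------
  col 0: (0 - 0 borrow-in) - 1 → borrow from next column: (0+2) - 1 = 1, borrow out 1
  col 1: (1 - 1 borrow-in) - 0 → 0 - 0 = 0, borrow out 0
  col 2: (0 - 0 borrow-in) - 0 → 0 - 0 = 0, borrow out 0
  col 3: (1 - 0 borrow-in) - 0 → 1 - 0 = 1, borrow out 0
  col 4: (1 - 0 borrow-in) - 0 → 1 - 0 = 1, borrow out 0
  col 5: (0 - 0 borrow-in) - 0 → 0 - 0 = 0, borrow out 0
  col 6: (1 - 0 borrow-in) - 1 → 1 - 1 = 0, borrow out 0
  col 7: (1 - 0 borrow-in) - 0 → 1 - 0 = 1, borrow out 0
  col 8: (1 - 0 borrow-in) - 0 → 1 - 0 = 1, borrow out 0
  col 9: (0 - 0 borrow-in) - 0 → 0 - 0 = 0, borrow out 0
  col 10: (1 - 0 borrow-in) - 1 → 1 - 1 = 0, borrow out 0
Reading bits MSB→LSB: 00110011001
Strip leading zeros: 110011001
= 110011001


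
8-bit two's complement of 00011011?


Original: 00011011
Step 1 - Invert all bits: 11100100
Step 2 - Add 1: 11100100 + 1
= 11100101 (represents -27)


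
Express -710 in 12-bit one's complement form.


Original: 001011000110
Invert all bits:
  bit 0: 0 → 1
  bit 1: 0 → 1
  bit 2: 1 → 0
  bit 3: 0 → 1
  bit 4: 1 → 0
  bit 5: 1 → 0
  bit 6: 0 → 1
  bit 7: 0 → 1
  bit 8: 0 → 1
  bit 9: 1 → 0
  bit 10: 1 → 0
  bit 11: 0 → 1
= 110100111001


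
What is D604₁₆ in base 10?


Positional values:
Position 0: 4 × 16^0 = 4 × 1 = 4
Position 1: 0 × 16^1 = 0 × 16 = 0
Position 2: 6 × 16^2 = 6 × 256 = 1536
Position 3: D × 16^3 = 13 × 4096 = 53248
Sum = 4 + 0 + 1536 + 53248
= 54788


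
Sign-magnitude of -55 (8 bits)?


Sign bit: 1 (negative)
Magnitude: 55 = 0110111
= 10110111


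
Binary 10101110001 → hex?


Group into 4-bit nibbles: 010101110001
  0101 = 5
  0111 = 7
  0001 = 1
= 0x571


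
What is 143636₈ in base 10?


Positional values:
Position 0: 6 × 8^0 = 6
Position 1: 3 × 8^1 = 24
Position 2: 6 × 8^2 = 384
Position 3: 3 × 8^3 = 1536
Position 4: 4 × 8^4 = 16384
Position 5: 1 × 8^5 = 32768
Sum = 6 + 24 + 384 + 1536 + 16384 + 32768
= 51102


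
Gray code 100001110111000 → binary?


Gray code: 100001110111000
MSB stays the same: 1
Each subsequent bit = prev_binary XOR current_gray:
  B[1] = 1 XOR 0 = 1
  B[2] = 1 XOR 0 = 1
  B[3] = 1 XOR 0 = 1
  B[4] = 1 XOR 0 = 1
  B[5] = 1 XOR 1 = 0
  B[6] = 0 XOR 1 = 1
  B[7] = 1 XOR 1 = 0
  B[8] = 0 XOR 0 = 0
  B[9] = 0 XOR 1 = 1
  B[10] = 1 XOR 1 = 0
  B[11] = 0 XOR 1 = 1
  B[12] = 1 XOR 0 = 1
  B[13] = 1 XOR 0 = 1
  B[14] = 1 XOR 0 = 1
= 111110100101111 (32047 decimal)


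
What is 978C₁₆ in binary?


Each hex digit → 4 binary bits:
  9 = 1001
  7 = 0111
  8 = 1000
  C = 1100
Concatenate: 1001 0111 1000 1100
= 1001011110001100


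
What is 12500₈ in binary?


Each octal digit → 3 binary bits:
  1 = 001
  2 = 010
  5 = 101
  0 = 000
  0 = 000
Concatenate: 001 010 101 000 000
= 001010101000000


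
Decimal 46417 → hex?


Divide by 16 repeatedly:
46417 ÷ 16 = 2901 remainder 1 (1)
2901 ÷ 16 = 181 remainder 5 (5)
181 ÷ 16 = 11 remainder 5 (5)
11 ÷ 16 = 0 remainder 11 (B)
Reading remainders bottom-up:
= 0xB551


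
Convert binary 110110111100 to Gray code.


Binary: 110110111100
Gray code: G = B XOR (B >> 1)
B >> 1 = 011011011110
110110111100 XOR 011011011110:
  1 XOR 0 = 1
  1 XOR 1 = 0
  0 XOR 1 = 1
  1 XOR 0 = 1
  1 XOR 1 = 0
  0 XOR 1 = 1
  1 XOR 0 = 1
  1 XOR 1 = 0
  1 XOR 1 = 0
  1 XOR 1 = 0
  0 XOR 1 = 1
  0 XOR 0 = 0
= 101101100010


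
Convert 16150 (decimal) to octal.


Divide by 8 repeatedly:
16150 ÷ 8 = 2018 remainder 6
2018 ÷ 8 = 252 remainder 2
252 ÷ 8 = 31 remainder 4
31 ÷ 8 = 3 remainder 7
3 ÷ 8 = 0 remainder 3
Reading remainders bottom-up:
= 0o37426


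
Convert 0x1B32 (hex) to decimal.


Positional values:
Position 0: 2 × 16^0 = 2 × 1 = 2
Position 1: 3 × 16^1 = 3 × 16 = 48
Position 2: B × 16^2 = 11 × 256 = 2816
Position 3: 1 × 16^3 = 1 × 4096 = 4096
Sum = 2 + 48 + 2816 + 4096
= 6962


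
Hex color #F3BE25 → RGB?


Hex: #F3BE25
R = F3₁₆ = 243
G = BE₁₆ = 190
B = 25₁₆ = 37
= RGB(243, 190, 37)


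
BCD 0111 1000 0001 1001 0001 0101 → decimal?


Each 4-bit group → digit:
  0111 → 7
  1000 → 8
  0001 → 1
  1001 → 9
  0001 → 1
  0101 → 5
= 781915


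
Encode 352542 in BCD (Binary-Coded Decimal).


Each digit → 4-bit binary:
  3 → 0011
  5 → 0101
  2 → 0010
  5 → 0101
  4 → 0100
  2 → 0010
= 0011 0101 0010 0101 0100 0010


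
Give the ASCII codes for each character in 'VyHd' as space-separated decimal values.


String: 'VyHd'  (4 characters)
Per-character ASCII lookup:
  'V': uppercase starts at 65: 'V' = 65 + 21 = 86
  'y': lowercase starts at 97: 'y' = 97 + 24 = 121
  'H': uppercase starts at 65: 'H' = 65 + 7 = 72
  'd': lowercase starts at 97: 'd' = 97 + 3 = 100
= 86 121 72 100


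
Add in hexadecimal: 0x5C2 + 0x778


Align and add column by column (LSB to MSB, each column mod 16 with carry):
  05C2
+ 0778
  ----
  col 0: 2(2) + 8(8) + 0 (carry in) = 10 → A(10), carry out 0
  col 1: C(12) + 7(7) + 0 (carry in) = 19 → 3(3), carry out 1
  col 2: 5(5) + 7(7) + 1 (carry in) = 13 → D(13), carry out 0
  col 3: 0(0) + 0(0) + 0 (carry in) = 0 → 0(0), carry out 0
Reading digits MSB→LSB: 0D3A
Strip leading zeros: D3A
= 0xD3A


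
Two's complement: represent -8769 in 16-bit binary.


Original: 0010001001000001
Step 1 - Invert all bits: 1101110110111110
Step 2 - Add 1: 1101110110111110 + 1
= 1101110110111111 (represents -8769)


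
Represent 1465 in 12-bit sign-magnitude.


Sign bit: 0 (positive)
Magnitude: 1465 = 10110111001
= 010110111001


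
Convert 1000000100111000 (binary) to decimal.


Positional values:
Bit 3: 1 × 2^3 = 8
Bit 4: 1 × 2^4 = 16
Bit 5: 1 × 2^5 = 32
Bit 8: 1 × 2^8 = 256
Bit 15: 1 × 2^15 = 32768
Sum = 8 + 16 + 32 + 256 + 32768
= 33080


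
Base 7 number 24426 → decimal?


Positional values (base 7):
  6 × 7^0 = 6 × 1 = 6
  2 × 7^1 = 2 × 7 = 14
  4 × 7^2 = 4 × 49 = 196
  4 × 7^3 = 4 × 343 = 1372
  2 × 7^4 = 2 × 2401 = 4802
Sum = 6 + 14 + 196 + 1372 + 4802
= 6390


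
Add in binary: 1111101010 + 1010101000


Align and add column by column (LSB to MSB, carry propagating):
  01111101010
+ 01010101000
  -----------
  col 0: 0 + 0 + 0 (carry in) = 0 → bit 0, carry out 0
  col 1: 1 + 0 + 0 (carry in) = 1 → bit 1, carry out 0
  col 2: 0 + 0 + 0 (carry in) = 0 → bit 0, carry out 0
  col 3: 1 + 1 + 0 (carry in) = 2 → bit 0, carry out 1
  col 4: 0 + 0 + 1 (carry in) = 1 → bit 1, carry out 0
  col 5: 1 + 1 + 0 (carry in) = 2 → bit 0, carry out 1
  col 6: 1 + 0 + 1 (carry in) = 2 → bit 0, carry out 1
  col 7: 1 + 1 + 1 (carry in) = 3 → bit 1, carry out 1
  col 8: 1 + 0 + 1 (carry in) = 2 → bit 0, carry out 1
  col 9: 1 + 1 + 1 (carry in) = 3 → bit 1, carry out 1
  col 10: 0 + 0 + 1 (carry in) = 1 → bit 1, carry out 0
Reading bits MSB→LSB: 11010010010
Strip leading zeros: 11010010010
= 11010010010


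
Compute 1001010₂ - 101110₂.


Align and subtract column by column (LSB to MSB, borrowing when needed):
  1001010
- 0101110
  -------
  col 0: (0 - 0 borrow-in) - 0 → 0 - 0 = 0, borrow out 0
  col 1: (1 - 0 borrow-in) - 1 → 1 - 1 = 0, borrow out 0
  col 2: (0 - 0 borrow-in) - 1 → borrow from next column: (0+2) - 1 = 1, borrow out 1
  col 3: (1 - 1 borrow-in) - 1 → borrow from next column: (0+2) - 1 = 1, borrow out 1
  col 4: (0 - 1 borrow-in) - 0 → borrow from next column: (-1+2) - 0 = 1, borrow out 1
  col 5: (0 - 1 borrow-in) - 1 → borrow from next column: (-1+2) - 1 = 0, borrow out 1
  col 6: (1 - 1 borrow-in) - 0 → 0 - 0 = 0, borrow out 0
Reading bits MSB→LSB: 0011100
Strip leading zeros: 11100
= 11100


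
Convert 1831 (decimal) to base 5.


Divide by 5 repeatedly:
1831 ÷ 5 = 366 remainder 1
366 ÷ 5 = 73 remainder 1
73 ÷ 5 = 14 remainder 3
14 ÷ 5 = 2 remainder 4
2 ÷ 5 = 0 remainder 2
Reading remainders bottom-up:
= 24311


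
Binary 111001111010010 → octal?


Group into 3-bit groups: 111001111010010
  111 = 7
  001 = 1
  111 = 7
  010 = 2
  010 = 2
= 0o71722


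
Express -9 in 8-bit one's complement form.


Original: 00001001
Invert all bits:
  bit 0: 0 → 1
  bit 1: 0 → 1
  bit 2: 0 → 1
  bit 3: 0 → 1
  bit 4: 1 → 0
  bit 5: 0 → 1
  bit 6: 0 → 1
  bit 7: 1 → 0
= 11110110


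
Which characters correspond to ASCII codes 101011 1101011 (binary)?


Codes (binary): 101011 1101011
Per-code ASCII lookup:
  101011 = 43  (special character) → '+'
  1101011 = 107  (range 97-122: lowercase, 107 - 97 = 10) → 'k'
= '+k'


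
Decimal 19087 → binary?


Divide by 2 repeatedly:
19087 ÷ 2 = 9543 remainder 1
9543 ÷ 2 = 4771 remainder 1
4771 ÷ 2 = 2385 remainder 1
2385 ÷ 2 = 1192 remainder 1
1192 ÷ 2 = 596 remainder 0
596 ÷ 2 = 298 remainder 0
298 ÷ 2 = 149 remainder 0
149 ÷ 2 = 74 remainder 1
74 ÷ 2 = 37 remainder 0
37 ÷ 2 = 18 remainder 1
18 ÷ 2 = 9 remainder 0
9 ÷ 2 = 4 remainder 1
4 ÷ 2 = 2 remainder 0
2 ÷ 2 = 1 remainder 0
1 ÷ 2 = 0 remainder 1
Reading remainders bottom-up:
= 100101010001111


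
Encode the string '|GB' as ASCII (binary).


String: '|GB'  (3 characters)
Per-character ASCII lookup:
  '|': special character: '|' = 124 → 1111100
  'G': uppercase starts at 65: 'G' = 65 + 6 = 71 → 1000111
  'B': uppercase starts at 65: 'B' = 65 + 1 = 66 → 1000010
= 1111100 1000111 1000010


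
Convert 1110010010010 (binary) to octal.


Group into 3-bit groups: 001110010010010
  001 = 1
  110 = 6
  010 = 2
  010 = 2
  010 = 2
= 0o16222


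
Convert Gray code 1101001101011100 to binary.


Gray code: 1101001101011100
MSB stays the same: 1
Each subsequent bit = prev_binary XOR current_gray:
  B[1] = 1 XOR 1 = 0
  B[2] = 0 XOR 0 = 0
  B[3] = 0 XOR 1 = 1
  B[4] = 1 XOR 0 = 1
  B[5] = 1 XOR 0 = 1
  B[6] = 1 XOR 1 = 0
  B[7] = 0 XOR 1 = 1
  B[8] = 1 XOR 0 = 1
  B[9] = 1 XOR 1 = 0
  B[10] = 0 XOR 0 = 0
  B[11] = 0 XOR 1 = 1
  B[12] = 1 XOR 1 = 0
  B[13] = 0 XOR 1 = 1
  B[14] = 1 XOR 0 = 1
  B[15] = 1 XOR 0 = 1
= 1001110110010111 (40343 decimal)


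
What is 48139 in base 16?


Divide by 16 repeatedly:
48139 ÷ 16 = 3008 remainder 11 (B)
3008 ÷ 16 = 188 remainder 0 (0)
188 ÷ 16 = 11 remainder 12 (C)
11 ÷ 16 = 0 remainder 11 (B)
Reading remainders bottom-up:
= 0xBC0B


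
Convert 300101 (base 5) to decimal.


Positional values (base 5):
  1 × 5^0 = 1 × 1 = 1
  0 × 5^1 = 0 × 5 = 0
  1 × 5^2 = 1 × 25 = 25
  0 × 5^3 = 0 × 125 = 0
  0 × 5^4 = 0 × 625 = 0
  3 × 5^5 = 3 × 3125 = 9375
Sum = 1 + 0 + 25 + 0 + 0 + 9375
= 9401


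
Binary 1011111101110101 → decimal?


Positional values:
Bit 0: 1 × 2^0 = 1
Bit 2: 1 × 2^2 = 4
Bit 4: 1 × 2^4 = 16
Bit 5: 1 × 2^5 = 32
Bit 6: 1 × 2^6 = 64
Bit 8: 1 × 2^8 = 256
Bit 9: 1 × 2^9 = 512
Bit 10: 1 × 2^10 = 1024
Bit 11: 1 × 2^11 = 2048
Bit 12: 1 × 2^12 = 4096
Bit 13: 1 × 2^13 = 8192
Bit 15: 1 × 2^15 = 32768
Sum = 1 + 4 + 16 + 32 + 64 + 256 + 512 + 1024 + 2048 + 4096 + 8192 + 32768
= 49013


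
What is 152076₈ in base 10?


Positional values:
Position 0: 6 × 8^0 = 6
Position 1: 7 × 8^1 = 56
Position 2: 0 × 8^2 = 0
Position 3: 2 × 8^3 = 1024
Position 4: 5 × 8^4 = 20480
Position 5: 1 × 8^5 = 32768
Sum = 6 + 56 + 0 + 1024 + 20480 + 32768
= 54334


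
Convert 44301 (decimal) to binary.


Divide by 2 repeatedly:
44301 ÷ 2 = 22150 remainder 1
22150 ÷ 2 = 11075 remainder 0
11075 ÷ 2 = 5537 remainder 1
5537 ÷ 2 = 2768 remainder 1
2768 ÷ 2 = 1384 remainder 0
1384 ÷ 2 = 692 remainder 0
692 ÷ 2 = 346 remainder 0
346 ÷ 2 = 173 remainder 0
173 ÷ 2 = 86 remainder 1
86 ÷ 2 = 43 remainder 0
43 ÷ 2 = 21 remainder 1
21 ÷ 2 = 10 remainder 1
10 ÷ 2 = 5 remainder 0
5 ÷ 2 = 2 remainder 1
2 ÷ 2 = 1 remainder 0
1 ÷ 2 = 0 remainder 1
Reading remainders bottom-up:
= 1010110100001101


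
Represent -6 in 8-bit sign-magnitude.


Sign bit: 1 (negative)
Magnitude: 6 = 0000110
= 10000110


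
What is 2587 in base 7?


Divide by 7 repeatedly:
2587 ÷ 7 = 369 remainder 4
369 ÷ 7 = 52 remainder 5
52 ÷ 7 = 7 remainder 3
7 ÷ 7 = 1 remainder 0
1 ÷ 7 = 0 remainder 1
Reading remainders bottom-up:
= 10354


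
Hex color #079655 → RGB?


Hex: #079655
R = 07₁₆ = 7
G = 96₁₆ = 150
B = 55₁₆ = 85
= RGB(7, 150, 85)


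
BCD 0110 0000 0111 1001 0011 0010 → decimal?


Each 4-bit group → digit:
  0110 → 6
  0000 → 0
  0111 → 7
  1001 → 9
  0011 → 3
  0010 → 2
= 607932


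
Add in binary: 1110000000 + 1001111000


Align and add column by column (LSB to MSB, carry propagating):
  01110000000
+ 01001111000
  -----------
  col 0: 0 + 0 + 0 (carry in) = 0 → bit 0, carry out 0
  col 1: 0 + 0 + 0 (carry in) = 0 → bit 0, carry out 0
  col 2: 0 + 0 + 0 (carry in) = 0 → bit 0, carry out 0
  col 3: 0 + 1 + 0 (carry in) = 1 → bit 1, carry out 0
  col 4: 0 + 1 + 0 (carry in) = 1 → bit 1, carry out 0
  col 5: 0 + 1 + 0 (carry in) = 1 → bit 1, carry out 0
  col 6: 0 + 1 + 0 (carry in) = 1 → bit 1, carry out 0
  col 7: 1 + 0 + 0 (carry in) = 1 → bit 1, carry out 0
  col 8: 1 + 0 + 0 (carry in) = 1 → bit 1, carry out 0
  col 9: 1 + 1 + 0 (carry in) = 2 → bit 0, carry out 1
  col 10: 0 + 0 + 1 (carry in) = 1 → bit 1, carry out 0
Reading bits MSB→LSB: 10111111000
Strip leading zeros: 10111111000
= 10111111000


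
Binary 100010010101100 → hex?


Group into 4-bit nibbles: 0100010010101100
  0100 = 4
  0100 = 4
  1010 = A
  1100 = C
= 0x44AC


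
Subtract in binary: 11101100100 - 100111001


Align and subtract column by column (LSB to MSB, borrowing when needed):
  11101100100
- 00100111001
  -----------
  col 0: (0 - 0 borrow-in) - 1 → borrow from next column: (0+2) - 1 = 1, borrow out 1
  col 1: (0 - 1 borrow-in) - 0 → borrow from next column: (-1+2) - 0 = 1, borrow out 1
  col 2: (1 - 1 borrow-in) - 0 → 0 - 0 = 0, borrow out 0
  col 3: (0 - 0 borrow-in) - 1 → borrow from next column: (0+2) - 1 = 1, borrow out 1
  col 4: (0 - 1 borrow-in) - 1 → borrow from next column: (-1+2) - 1 = 0, borrow out 1
  col 5: (1 - 1 borrow-in) - 1 → borrow from next column: (0+2) - 1 = 1, borrow out 1
  col 6: (1 - 1 borrow-in) - 0 → 0 - 0 = 0, borrow out 0
  col 7: (0 - 0 borrow-in) - 0 → 0 - 0 = 0, borrow out 0
  col 8: (1 - 0 borrow-in) - 1 → 1 - 1 = 0, borrow out 0
  col 9: (1 - 0 borrow-in) - 0 → 1 - 0 = 1, borrow out 0
  col 10: (1 - 0 borrow-in) - 0 → 1 - 0 = 1, borrow out 0
Reading bits MSB→LSB: 11000101011
Strip leading zeros: 11000101011
= 11000101011


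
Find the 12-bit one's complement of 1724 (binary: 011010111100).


Original: 011010111100
Invert all bits:
  bit 0: 0 → 1
  bit 1: 1 → 0
  bit 2: 1 → 0
  bit 3: 0 → 1
  bit 4: 1 → 0
  bit 5: 0 → 1
  bit 6: 1 → 0
  bit 7: 1 → 0
  bit 8: 1 → 0
  bit 9: 1 → 0
  bit 10: 0 → 1
  bit 11: 0 → 1
= 100101000011


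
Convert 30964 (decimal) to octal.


Divide by 8 repeatedly:
30964 ÷ 8 = 3870 remainder 4
3870 ÷ 8 = 483 remainder 6
483 ÷ 8 = 60 remainder 3
60 ÷ 8 = 7 remainder 4
7 ÷ 8 = 0 remainder 7
Reading remainders bottom-up:
= 0o74364


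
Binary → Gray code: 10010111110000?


Binary: 10010111110000
Gray code: G = B XOR (B >> 1)
B >> 1 = 01001011111000
10010111110000 XOR 01001011111000:
  1 XOR 0 = 1
  0 XOR 1 = 1
  0 XOR 0 = 0
  1 XOR 0 = 1
  0 XOR 1 = 1
  1 XOR 0 = 1
  1 XOR 1 = 0
  1 XOR 1 = 0
  1 XOR 1 = 0
  1 XOR 1 = 0
  0 XOR 1 = 1
  0 XOR 0 = 0
  0 XOR 0 = 0
  0 XOR 0 = 0
= 11011100001000


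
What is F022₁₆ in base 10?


Positional values:
Position 0: 2 × 16^0 = 2 × 1 = 2
Position 1: 2 × 16^1 = 2 × 16 = 32
Position 2: 0 × 16^2 = 0 × 256 = 0
Position 3: F × 16^3 = 15 × 4096 = 61440
Sum = 2 + 32 + 0 + 61440
= 61474


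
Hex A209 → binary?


Each hex digit → 4 binary bits:
  A = 1010
  2 = 0010
  0 = 0000
  9 = 1001
Concatenate: 1010 0010 0000 1001
= 1010001000001001


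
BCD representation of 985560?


Each digit → 4-bit binary:
  9 → 1001
  8 → 1000
  5 → 0101
  5 → 0101
  6 → 0110
  0 → 0000
= 1001 1000 0101 0101 0110 0000


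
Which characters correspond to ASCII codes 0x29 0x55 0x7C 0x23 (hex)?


Codes (hex): 0x29 0x55 0x7C 0x23
Per-code ASCII lookup:
  0x29 = 41  (special character) → ')'
  0x55 = 85  (range 65-90: uppercase, 85 - 65 = 20) → 'U'
  0x7C = 124  (special character) → '|'
  0x23 = 35  (special character) → '#'
= ')U|#'


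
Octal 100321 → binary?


Each octal digit → 3 binary bits:
  1 = 001
  0 = 000
  0 = 000
  3 = 011
  2 = 010
  1 = 001
Concatenate: 001 000 000 011 010 001
= 001000000011010001


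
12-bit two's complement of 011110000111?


Original: 011110000111
Step 1 - Invert all bits: 100001111000
Step 2 - Add 1: 100001111000 + 1
= 100001111001 (represents -1927)


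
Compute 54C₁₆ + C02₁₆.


Align and add column by column (LSB to MSB, each column mod 16 with carry):
  054C
+ 0C02
  ----
  col 0: C(12) + 2(2) + 0 (carry in) = 14 → E(14), carry out 0
  col 1: 4(4) + 0(0) + 0 (carry in) = 4 → 4(4), carry out 0
  col 2: 5(5) + C(12) + 0 (carry in) = 17 → 1(1), carry out 1
  col 3: 0(0) + 0(0) + 1 (carry in) = 1 → 1(1), carry out 0
Reading digits MSB→LSB: 114E
Strip leading zeros: 114E
= 0x114E


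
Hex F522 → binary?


Each hex digit → 4 binary bits:
  F = 1111
  5 = 0101
  2 = 0010
  2 = 0010
Concatenate: 1111 0101 0010 0010
= 1111010100100010


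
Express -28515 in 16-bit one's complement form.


Original: 0110111101100011
Invert all bits:
  bit 0: 0 → 1
  bit 1: 1 → 0
  bit 2: 1 → 0
  bit 3: 0 → 1
  bit 4: 1 → 0
  bit 5: 1 → 0
  bit 6: 1 → 0
  bit 7: 1 → 0
  bit 8: 0 → 1
  bit 9: 1 → 0
  bit 10: 1 → 0
  bit 11: 0 → 1
  bit 12: 0 → 1
  bit 13: 0 → 1
  bit 14: 1 → 0
  bit 15: 1 → 0
= 1001000010011100


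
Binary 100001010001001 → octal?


Group into 3-bit groups: 100001010001001
  100 = 4
  001 = 1
  010 = 2
  001 = 1
  001 = 1
= 0o41211


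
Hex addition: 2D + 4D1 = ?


Align and add column by column (LSB to MSB, each column mod 16 with carry):
  002D
+ 04D1
  ----
  col 0: D(13) + 1(1) + 0 (carry in) = 14 → E(14), carry out 0
  col 1: 2(2) + D(13) + 0 (carry in) = 15 → F(15), carry out 0
  col 2: 0(0) + 4(4) + 0 (carry in) = 4 → 4(4), carry out 0
  col 3: 0(0) + 0(0) + 0 (carry in) = 0 → 0(0), carry out 0
Reading digits MSB→LSB: 04FE
Strip leading zeros: 4FE
= 0x4FE


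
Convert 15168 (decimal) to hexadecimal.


Divide by 16 repeatedly:
15168 ÷ 16 = 948 remainder 0 (0)
948 ÷ 16 = 59 remainder 4 (4)
59 ÷ 16 = 3 remainder 11 (B)
3 ÷ 16 = 0 remainder 3 (3)
Reading remainders bottom-up:
= 0x3B40


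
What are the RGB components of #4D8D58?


Hex: #4D8D58
R = 4D₁₆ = 77
G = 8D₁₆ = 141
B = 58₁₆ = 88
= RGB(77, 141, 88)


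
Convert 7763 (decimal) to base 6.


Divide by 6 repeatedly:
7763 ÷ 6 = 1293 remainder 5
1293 ÷ 6 = 215 remainder 3
215 ÷ 6 = 35 remainder 5
35 ÷ 6 = 5 remainder 5
5 ÷ 6 = 0 remainder 5
Reading remainders bottom-up:
= 55535


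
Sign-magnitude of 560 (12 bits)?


Sign bit: 0 (positive)
Magnitude: 560 = 01000110000
= 001000110000


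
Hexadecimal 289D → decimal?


Positional values:
Position 0: D × 16^0 = 13 × 1 = 13
Position 1: 9 × 16^1 = 9 × 16 = 144
Position 2: 8 × 16^2 = 8 × 256 = 2048
Position 3: 2 × 16^3 = 2 × 4096 = 8192
Sum = 13 + 144 + 2048 + 8192
= 10397


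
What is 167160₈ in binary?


Each octal digit → 3 binary bits:
  1 = 001
  6 = 110
  7 = 111
  1 = 001
  6 = 110
  0 = 000
Concatenate: 001 110 111 001 110 000
= 001110111001110000


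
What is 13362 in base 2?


Divide by 2 repeatedly:
13362 ÷ 2 = 6681 remainder 0
6681 ÷ 2 = 3340 remainder 1
3340 ÷ 2 = 1670 remainder 0
1670 ÷ 2 = 835 remainder 0
835 ÷ 2 = 417 remainder 1
417 ÷ 2 = 208 remainder 1
208 ÷ 2 = 104 remainder 0
104 ÷ 2 = 52 remainder 0
52 ÷ 2 = 26 remainder 0
26 ÷ 2 = 13 remainder 0
13 ÷ 2 = 6 remainder 1
6 ÷ 2 = 3 remainder 0
3 ÷ 2 = 1 remainder 1
1 ÷ 2 = 0 remainder 1
Reading remainders bottom-up:
= 11010000110010


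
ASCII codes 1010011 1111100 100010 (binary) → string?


Codes (binary): 1010011 1111100 100010
Per-code ASCII lookup:
  1010011 = 83  (range 65-90: uppercase, 83 - 65 = 18) → 'S'
  1111100 = 124  (special character) → '|'
  100010 = 34  (special character) → '"'
= 'S|"'


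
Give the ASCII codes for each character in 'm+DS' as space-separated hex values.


String: 'm+DS'  (4 characters)
Per-character ASCII lookup:
  'm': lowercase starts at 97: 'm' = 97 + 12 = 109 → 0x6D
  '+': special character: '+' = 43 → 0x2B
  'D': uppercase starts at 65: 'D' = 65 + 3 = 68 → 0x44
  'S': uppercase starts at 65: 'S' = 65 + 18 = 83 → 0x53
= 0x6D 0x2B 0x44 0x53


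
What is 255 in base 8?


Divide by 8 repeatedly:
255 ÷ 8 = 31 remainder 7
31 ÷ 8 = 3 remainder 7
3 ÷ 8 = 0 remainder 3
Reading remainders bottom-up:
= 0o377


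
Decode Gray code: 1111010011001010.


Gray code: 1111010011001010
MSB stays the same: 1
Each subsequent bit = prev_binary XOR current_gray:
  B[1] = 1 XOR 1 = 0
  B[2] = 0 XOR 1 = 1
  B[3] = 1 XOR 1 = 0
  B[4] = 0 XOR 0 = 0
  B[5] = 0 XOR 1 = 1
  B[6] = 1 XOR 0 = 1
  B[7] = 1 XOR 0 = 1
  B[8] = 1 XOR 1 = 0
  B[9] = 0 XOR 1 = 1
  B[10] = 1 XOR 0 = 1
  B[11] = 1 XOR 0 = 1
  B[12] = 1 XOR 1 = 0
  B[13] = 0 XOR 0 = 0
  B[14] = 0 XOR 1 = 1
  B[15] = 1 XOR 0 = 1
= 1010011101110011 (42867 decimal)


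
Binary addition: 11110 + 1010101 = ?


Align and add column by column (LSB to MSB, carry propagating):
  00011110
+ 01010101
  --------
  col 0: 0 + 1 + 0 (carry in) = 1 → bit 1, carry out 0
  col 1: 1 + 0 + 0 (carry in) = 1 → bit 1, carry out 0
  col 2: 1 + 1 + 0 (carry in) = 2 → bit 0, carry out 1
  col 3: 1 + 0 + 1 (carry in) = 2 → bit 0, carry out 1
  col 4: 1 + 1 + 1 (carry in) = 3 → bit 1, carry out 1
  col 5: 0 + 0 + 1 (carry in) = 1 → bit 1, carry out 0
  col 6: 0 + 1 + 0 (carry in) = 1 → bit 1, carry out 0
  col 7: 0 + 0 + 0 (carry in) = 0 → bit 0, carry out 0
Reading bits MSB→LSB: 01110011
Strip leading zeros: 1110011
= 1110011


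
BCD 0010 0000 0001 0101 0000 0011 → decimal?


Each 4-bit group → digit:
  0010 → 2
  0000 → 0
  0001 → 1
  0101 → 5
  0000 → 0
  0011 → 3
= 201503


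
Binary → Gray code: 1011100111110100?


Binary: 1011100111110100
Gray code: G = B XOR (B >> 1)
B >> 1 = 0101110011111010
1011100111110100 XOR 0101110011111010:
  1 XOR 0 = 1
  0 XOR 1 = 1
  1 XOR 0 = 1
  1 XOR 1 = 0
  1 XOR 1 = 0
  0 XOR 1 = 1
  0 XOR 0 = 0
  1 XOR 0 = 1
  1 XOR 1 = 0
  1 XOR 1 = 0
  1 XOR 1 = 0
  1 XOR 1 = 0
  0 XOR 1 = 1
  1 XOR 0 = 1
  0 XOR 1 = 1
  0 XOR 0 = 0
= 1110010100001110


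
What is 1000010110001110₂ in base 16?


Group into 4-bit nibbles: 1000010110001110
  1000 = 8
  0101 = 5
  1000 = 8
  1110 = E
= 0x858E


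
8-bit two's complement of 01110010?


Original: 01110010
Step 1 - Invert all bits: 10001101
Step 2 - Add 1: 10001101 + 1
= 10001110 (represents -114)


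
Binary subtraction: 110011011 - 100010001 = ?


Align and subtract column by column (LSB to MSB, borrowing when needed):
  110011011
- 100010001
  ---------
  col 0: (1 - 0 borrow-in) - 1 → 1 - 1 = 0, borrow out 0
  col 1: (1 - 0 borrow-in) - 0 → 1 - 0 = 1, borrow out 0
  col 2: (0 - 0 borrow-in) - 0 → 0 - 0 = 0, borrow out 0
  col 3: (1 - 0 borrow-in) - 0 → 1 - 0 = 1, borrow out 0
  col 4: (1 - 0 borrow-in) - 1 → 1 - 1 = 0, borrow out 0
  col 5: (0 - 0 borrow-in) - 0 → 0 - 0 = 0, borrow out 0
  col 6: (0 - 0 borrow-in) - 0 → 0 - 0 = 0, borrow out 0
  col 7: (1 - 0 borrow-in) - 0 → 1 - 0 = 1, borrow out 0
  col 8: (1 - 0 borrow-in) - 1 → 1 - 1 = 0, borrow out 0
Reading bits MSB→LSB: 010001010
Strip leading zeros: 10001010
= 10001010


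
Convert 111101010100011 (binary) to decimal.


Positional values:
Bit 0: 1 × 2^0 = 1
Bit 1: 1 × 2^1 = 2
Bit 5: 1 × 2^5 = 32
Bit 7: 1 × 2^7 = 128
Bit 9: 1 × 2^9 = 512
Bit 11: 1 × 2^11 = 2048
Bit 12: 1 × 2^12 = 4096
Bit 13: 1 × 2^13 = 8192
Bit 14: 1 × 2^14 = 16384
Sum = 1 + 2 + 32 + 128 + 512 + 2048 + 4096 + 8192 + 16384
= 31395


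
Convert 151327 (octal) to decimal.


Positional values:
Position 0: 7 × 8^0 = 7
Position 1: 2 × 8^1 = 16
Position 2: 3 × 8^2 = 192
Position 3: 1 × 8^3 = 512
Position 4: 5 × 8^4 = 20480
Position 5: 1 × 8^5 = 32768
Sum = 7 + 16 + 192 + 512 + 20480 + 32768
= 53975


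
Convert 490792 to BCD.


Each digit → 4-bit binary:
  4 → 0100
  9 → 1001
  0 → 0000
  7 → 0111
  9 → 1001
  2 → 0010
= 0100 1001 0000 0111 1001 0010


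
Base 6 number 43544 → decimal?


Positional values (base 6):
  4 × 6^0 = 4 × 1 = 4
  4 × 6^1 = 4 × 6 = 24
  5 × 6^2 = 5 × 36 = 180
  3 × 6^3 = 3 × 216 = 648
  4 × 6^4 = 4 × 1296 = 5184
Sum = 4 + 24 + 180 + 648 + 5184
= 6040


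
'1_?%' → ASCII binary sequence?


String: '1_?%'  (4 characters)
Per-character ASCII lookup:
  '1': digits start at 48: '1' = 48 + 1 = 49 → 110001
  '_': special character: '_' = 95 → 1011111
  '?': special character: '?' = 63 → 111111
  '%': special character: '%' = 37 → 100101
= 110001 1011111 111111 100101


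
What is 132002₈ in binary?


Each octal digit → 3 binary bits:
  1 = 001
  3 = 011
  2 = 010
  0 = 000
  0 = 000
  2 = 010
Concatenate: 001 011 010 000 000 010
= 001011010000000010


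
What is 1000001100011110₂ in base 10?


Positional values:
Bit 1: 1 × 2^1 = 2
Bit 2: 1 × 2^2 = 4
Bit 3: 1 × 2^3 = 8
Bit 4: 1 × 2^4 = 16
Bit 8: 1 × 2^8 = 256
Bit 9: 1 × 2^9 = 512
Bit 15: 1 × 2^15 = 32768
Sum = 2 + 4 + 8 + 16 + 256 + 512 + 32768
= 33566


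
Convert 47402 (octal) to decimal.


Positional values:
Position 0: 2 × 8^0 = 2
Position 1: 0 × 8^1 = 0
Position 2: 4 × 8^2 = 256
Position 3: 7 × 8^3 = 3584
Position 4: 4 × 8^4 = 16384
Sum = 2 + 0 + 256 + 3584 + 16384
= 20226


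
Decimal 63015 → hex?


Divide by 16 repeatedly:
63015 ÷ 16 = 3938 remainder 7 (7)
3938 ÷ 16 = 246 remainder 2 (2)
246 ÷ 16 = 15 remainder 6 (6)
15 ÷ 16 = 0 remainder 15 (F)
Reading remainders bottom-up:
= 0xF627


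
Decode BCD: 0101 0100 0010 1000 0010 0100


Each 4-bit group → digit:
  0101 → 5
  0100 → 4
  0010 → 2
  1000 → 8
  0010 → 2
  0100 → 4
= 542824


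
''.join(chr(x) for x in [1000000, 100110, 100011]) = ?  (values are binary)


Codes (binary): 1000000 100110 100011
Per-code ASCII lookup:
  1000000 = 64  (special character) → '@'
  100110 = 38  (special character) → '&'
  100011 = 35  (special character) → '#'
= '@&#'


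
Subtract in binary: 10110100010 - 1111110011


Align and subtract column by column (LSB to MSB, borrowing when needed):
  10110100010
- 01111110011
  -----------
  col 0: (0 - 0 borrow-in) - 1 → borrow from next column: (0+2) - 1 = 1, borrow out 1
  col 1: (1 - 1 borrow-in) - 1 → borrow from next column: (0+2) - 1 = 1, borrow out 1
  col 2: (0 - 1 borrow-in) - 0 → borrow from next column: (-1+2) - 0 = 1, borrow out 1
  col 3: (0 - 1 borrow-in) - 0 → borrow from next column: (-1+2) - 0 = 1, borrow out 1
  col 4: (0 - 1 borrow-in) - 1 → borrow from next column: (-1+2) - 1 = 0, borrow out 1
  col 5: (1 - 1 borrow-in) - 1 → borrow from next column: (0+2) - 1 = 1, borrow out 1
  col 6: (0 - 1 borrow-in) - 1 → borrow from next column: (-1+2) - 1 = 0, borrow out 1
  col 7: (1 - 1 borrow-in) - 1 → borrow from next column: (0+2) - 1 = 1, borrow out 1
  col 8: (1 - 1 borrow-in) - 1 → borrow from next column: (0+2) - 1 = 1, borrow out 1
  col 9: (0 - 1 borrow-in) - 1 → borrow from next column: (-1+2) - 1 = 0, borrow out 1
  col 10: (1 - 1 borrow-in) - 0 → 0 - 0 = 0, borrow out 0
Reading bits MSB→LSB: 00110101111
Strip leading zeros: 110101111
= 110101111


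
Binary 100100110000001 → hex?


Group into 4-bit nibbles: 0100100110000001
  0100 = 4
  1001 = 9
  1000 = 8
  0001 = 1
= 0x4981


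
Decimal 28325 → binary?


Divide by 2 repeatedly:
28325 ÷ 2 = 14162 remainder 1
14162 ÷ 2 = 7081 remainder 0
7081 ÷ 2 = 3540 remainder 1
3540 ÷ 2 = 1770 remainder 0
1770 ÷ 2 = 885 remainder 0
885 ÷ 2 = 442 remainder 1
442 ÷ 2 = 221 remainder 0
221 ÷ 2 = 110 remainder 1
110 ÷ 2 = 55 remainder 0
55 ÷ 2 = 27 remainder 1
27 ÷ 2 = 13 remainder 1
13 ÷ 2 = 6 remainder 1
6 ÷ 2 = 3 remainder 0
3 ÷ 2 = 1 remainder 1
1 ÷ 2 = 0 remainder 1
Reading remainders bottom-up:
= 110111010100101


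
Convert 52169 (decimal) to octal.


Divide by 8 repeatedly:
52169 ÷ 8 = 6521 remainder 1
6521 ÷ 8 = 815 remainder 1
815 ÷ 8 = 101 remainder 7
101 ÷ 8 = 12 remainder 5
12 ÷ 8 = 1 remainder 4
1 ÷ 8 = 0 remainder 1
Reading remainders bottom-up:
= 0o145711


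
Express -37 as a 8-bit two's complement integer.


Original: 00100101
Step 1 - Invert all bits: 11011010
Step 2 - Add 1: 11011010 + 1
= 11011011 (represents -37)


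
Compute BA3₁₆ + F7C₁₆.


Align and add column by column (LSB to MSB, each column mod 16 with carry):
  0BA3
+ 0F7C
  ----
  col 0: 3(3) + C(12) + 0 (carry in) = 15 → F(15), carry out 0
  col 1: A(10) + 7(7) + 0 (carry in) = 17 → 1(1), carry out 1
  col 2: B(11) + F(15) + 1 (carry in) = 27 → B(11), carry out 1
  col 3: 0(0) + 0(0) + 1 (carry in) = 1 → 1(1), carry out 0
Reading digits MSB→LSB: 1B1F
Strip leading zeros: 1B1F
= 0x1B1F


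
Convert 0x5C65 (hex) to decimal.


Positional values:
Position 0: 5 × 16^0 = 5 × 1 = 5
Position 1: 6 × 16^1 = 6 × 16 = 96
Position 2: C × 16^2 = 12 × 256 = 3072
Position 3: 5 × 16^3 = 5 × 4096 = 20480
Sum = 5 + 96 + 3072 + 20480
= 23653


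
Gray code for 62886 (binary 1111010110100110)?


Binary: 1111010110100110
Gray code: G = B XOR (B >> 1)
B >> 1 = 0111101011010011
1111010110100110 XOR 0111101011010011:
  1 XOR 0 = 1
  1 XOR 1 = 0
  1 XOR 1 = 0
  1 XOR 1 = 0
  0 XOR 1 = 1
  1 XOR 0 = 1
  0 XOR 1 = 1
  1 XOR 0 = 1
  1 XOR 1 = 0
  0 XOR 1 = 1
  1 XOR 0 = 1
  0 XOR 1 = 1
  0 XOR 0 = 0
  1 XOR 0 = 1
  1 XOR 1 = 0
  0 XOR 1 = 1
= 1000111101110101


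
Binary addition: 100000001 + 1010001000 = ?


Align and add column by column (LSB to MSB, carry propagating):
  00100000001
+ 01010001000
  -----------
  col 0: 1 + 0 + 0 (carry in) = 1 → bit 1, carry out 0
  col 1: 0 + 0 + 0 (carry in) = 0 → bit 0, carry out 0
  col 2: 0 + 0 + 0 (carry in) = 0 → bit 0, carry out 0
  col 3: 0 + 1 + 0 (carry in) = 1 → bit 1, carry out 0
  col 4: 0 + 0 + 0 (carry in) = 0 → bit 0, carry out 0
  col 5: 0 + 0 + 0 (carry in) = 0 → bit 0, carry out 0
  col 6: 0 + 0 + 0 (carry in) = 0 → bit 0, carry out 0
  col 7: 0 + 1 + 0 (carry in) = 1 → bit 1, carry out 0
  col 8: 1 + 0 + 0 (carry in) = 1 → bit 1, carry out 0
  col 9: 0 + 1 + 0 (carry in) = 1 → bit 1, carry out 0
  col 10: 0 + 0 + 0 (carry in) = 0 → bit 0, carry out 0
Reading bits MSB→LSB: 01110001001
Strip leading zeros: 1110001001
= 1110001001


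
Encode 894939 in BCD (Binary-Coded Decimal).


Each digit → 4-bit binary:
  8 → 1000
  9 → 1001
  4 → 0100
  9 → 1001
  3 → 0011
  9 → 1001
= 1000 1001 0100 1001 0011 1001


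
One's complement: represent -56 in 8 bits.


Original: 00111000
Invert all bits:
  bit 0: 0 → 1
  bit 1: 0 → 1
  bit 2: 1 → 0
  bit 3: 1 → 0
  bit 4: 1 → 0
  bit 5: 0 → 1
  bit 6: 0 → 1
  bit 7: 0 → 1
= 11000111


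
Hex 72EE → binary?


Each hex digit → 4 binary bits:
  7 = 0111
  2 = 0010
  E = 1110
  E = 1110
Concatenate: 0111 0010 1110 1110
= 0111001011101110


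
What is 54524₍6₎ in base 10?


Positional values (base 6):
  4 × 6^0 = 4 × 1 = 4
  2 × 6^1 = 2 × 6 = 12
  5 × 6^2 = 5 × 36 = 180
  4 × 6^3 = 4 × 216 = 864
  5 × 6^4 = 5 × 1296 = 6480
Sum = 4 + 12 + 180 + 864 + 6480
= 7540


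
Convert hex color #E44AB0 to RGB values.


Hex: #E44AB0
R = E4₁₆ = 228
G = 4A₁₆ = 74
B = B0₁₆ = 176
= RGB(228, 74, 176)


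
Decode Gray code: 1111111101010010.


Gray code: 1111111101010010
MSB stays the same: 1
Each subsequent bit = prev_binary XOR current_gray:
  B[1] = 1 XOR 1 = 0
  B[2] = 0 XOR 1 = 1
  B[3] = 1 XOR 1 = 0
  B[4] = 0 XOR 1 = 1
  B[5] = 1 XOR 1 = 0
  B[6] = 0 XOR 1 = 1
  B[7] = 1 XOR 1 = 0
  B[8] = 0 XOR 0 = 0
  B[9] = 0 XOR 1 = 1
  B[10] = 1 XOR 0 = 1
  B[11] = 1 XOR 1 = 0
  B[12] = 0 XOR 0 = 0
  B[13] = 0 XOR 0 = 0
  B[14] = 0 XOR 1 = 1
  B[15] = 1 XOR 0 = 1
= 1010101001100011 (43619 decimal)


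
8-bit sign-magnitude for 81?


Sign bit: 0 (positive)
Magnitude: 81 = 1010001
= 01010001


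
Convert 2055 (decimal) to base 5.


Divide by 5 repeatedly:
2055 ÷ 5 = 411 remainder 0
411 ÷ 5 = 82 remainder 1
82 ÷ 5 = 16 remainder 2
16 ÷ 5 = 3 remainder 1
3 ÷ 5 = 0 remainder 3
Reading remainders bottom-up:
= 31210


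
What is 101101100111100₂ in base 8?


Group into 3-bit groups: 101101100111100
  101 = 5
  101 = 5
  100 = 4
  111 = 7
  100 = 4
= 0o55474


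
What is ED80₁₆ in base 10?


Positional values:
Position 0: 0 × 16^0 = 0 × 1 = 0
Position 1: 8 × 16^1 = 8 × 16 = 128
Position 2: D × 16^2 = 13 × 256 = 3328
Position 3: E × 16^3 = 14 × 4096 = 57344
Sum = 0 + 128 + 3328 + 57344
= 60800


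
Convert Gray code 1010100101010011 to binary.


Gray code: 1010100101010011
MSB stays the same: 1
Each subsequent bit = prev_binary XOR current_gray:
  B[1] = 1 XOR 0 = 1
  B[2] = 1 XOR 1 = 0
  B[3] = 0 XOR 0 = 0
  B[4] = 0 XOR 1 = 1
  B[5] = 1 XOR 0 = 1
  B[6] = 1 XOR 0 = 1
  B[7] = 1 XOR 1 = 0
  B[8] = 0 XOR 0 = 0
  B[9] = 0 XOR 1 = 1
  B[10] = 1 XOR 0 = 1
  B[11] = 1 XOR 1 = 0
  B[12] = 0 XOR 0 = 0
  B[13] = 0 XOR 0 = 0
  B[14] = 0 XOR 1 = 1
  B[15] = 1 XOR 1 = 0
= 1100111001100010 (52834 decimal)


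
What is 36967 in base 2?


Divide by 2 repeatedly:
36967 ÷ 2 = 18483 remainder 1
18483 ÷ 2 = 9241 remainder 1
9241 ÷ 2 = 4620 remainder 1
4620 ÷ 2 = 2310 remainder 0
2310 ÷ 2 = 1155 remainder 0
1155 ÷ 2 = 577 remainder 1
577 ÷ 2 = 288 remainder 1
288 ÷ 2 = 144 remainder 0
144 ÷ 2 = 72 remainder 0
72 ÷ 2 = 36 remainder 0
36 ÷ 2 = 18 remainder 0
18 ÷ 2 = 9 remainder 0
9 ÷ 2 = 4 remainder 1
4 ÷ 2 = 2 remainder 0
2 ÷ 2 = 1 remainder 0
1 ÷ 2 = 0 remainder 1
Reading remainders bottom-up:
= 1001000001100111


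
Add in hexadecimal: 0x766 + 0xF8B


Align and add column by column (LSB to MSB, each column mod 16 with carry):
  0766
+ 0F8B
  ----
  col 0: 6(6) + B(11) + 0 (carry in) = 17 → 1(1), carry out 1
  col 1: 6(6) + 8(8) + 1 (carry in) = 15 → F(15), carry out 0
  col 2: 7(7) + F(15) + 0 (carry in) = 22 → 6(6), carry out 1
  col 3: 0(0) + 0(0) + 1 (carry in) = 1 → 1(1), carry out 0
Reading digits MSB→LSB: 16F1
Strip leading zeros: 16F1
= 0x16F1


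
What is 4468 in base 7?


Divide by 7 repeatedly:
4468 ÷ 7 = 638 remainder 2
638 ÷ 7 = 91 remainder 1
91 ÷ 7 = 13 remainder 0
13 ÷ 7 = 1 remainder 6
1 ÷ 7 = 0 remainder 1
Reading remainders bottom-up:
= 16012


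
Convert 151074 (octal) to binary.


Each octal digit → 3 binary bits:
  1 = 001
  5 = 101
  1 = 001
  0 = 000
  7 = 111
  4 = 100
Concatenate: 001 101 001 000 111 100
= 001101001000111100


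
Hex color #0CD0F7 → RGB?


Hex: #0CD0F7
R = 0C₁₆ = 12
G = D0₁₆ = 208
B = F7₁₆ = 247
= RGB(12, 208, 247)


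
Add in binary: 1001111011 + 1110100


Align and add column by column (LSB to MSB, carry propagating):
  01001111011
+ 00001110100
  -----------
  col 0: 1 + 0 + 0 (carry in) = 1 → bit 1, carry out 0
  col 1: 1 + 0 + 0 (carry in) = 1 → bit 1, carry out 0
  col 2: 0 + 1 + 0 (carry in) = 1 → bit 1, carry out 0
  col 3: 1 + 0 + 0 (carry in) = 1 → bit 1, carry out 0
  col 4: 1 + 1 + 0 (carry in) = 2 → bit 0, carry out 1
  col 5: 1 + 1 + 1 (carry in) = 3 → bit 1, carry out 1
  col 6: 1 + 1 + 1 (carry in) = 3 → bit 1, carry out 1
  col 7: 0 + 0 + 1 (carry in) = 1 → bit 1, carry out 0
  col 8: 0 + 0 + 0 (carry in) = 0 → bit 0, carry out 0
  col 9: 1 + 0 + 0 (carry in) = 1 → bit 1, carry out 0
  col 10: 0 + 0 + 0 (carry in) = 0 → bit 0, carry out 0
Reading bits MSB→LSB: 01011101111
Strip leading zeros: 1011101111
= 1011101111


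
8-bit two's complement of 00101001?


Original: 00101001
Step 1 - Invert all bits: 11010110
Step 2 - Add 1: 11010110 + 1
= 11010111 (represents -41)


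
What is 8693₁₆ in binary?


Each hex digit → 4 binary bits:
  8 = 1000
  6 = 0110
  9 = 1001
  3 = 0011
Concatenate: 1000 0110 1001 0011
= 1000011010010011


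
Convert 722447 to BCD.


Each digit → 4-bit binary:
  7 → 0111
  2 → 0010
  2 → 0010
  4 → 0100
  4 → 0100
  7 → 0111
= 0111 0010 0010 0100 0100 0111


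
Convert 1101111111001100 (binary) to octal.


Group into 3-bit groups: 001101111111001100
  001 = 1
  101 = 5
  111 = 7
  111 = 7
  001 = 1
  100 = 4
= 0o157714


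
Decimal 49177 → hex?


Divide by 16 repeatedly:
49177 ÷ 16 = 3073 remainder 9 (9)
3073 ÷ 16 = 192 remainder 1 (1)
192 ÷ 16 = 12 remainder 0 (0)
12 ÷ 16 = 0 remainder 12 (C)
Reading remainders bottom-up:
= 0xC019


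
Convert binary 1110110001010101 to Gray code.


Binary: 1110110001010101
Gray code: G = B XOR (B >> 1)
B >> 1 = 0111011000101010
1110110001010101 XOR 0111011000101010:
  1 XOR 0 = 1
  1 XOR 1 = 0
  1 XOR 1 = 0
  0 XOR 1 = 1
  1 XOR 0 = 1
  1 XOR 1 = 0
  0 XOR 1 = 1
  0 XOR 0 = 0
  0 XOR 0 = 0
  1 XOR 0 = 1
  0 XOR 1 = 1
  1 XOR 0 = 1
  0 XOR 1 = 1
  1 XOR 0 = 1
  0 XOR 1 = 1
  1 XOR 0 = 1
= 1001101001111111


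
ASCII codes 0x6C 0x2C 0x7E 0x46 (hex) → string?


Codes (hex): 0x6C 0x2C 0x7E 0x46
Per-code ASCII lookup:
  0x6C = 108  (range 97-122: lowercase, 108 - 97 = 11) → 'l'
  0x2C = 44  (special character) → ','
  0x7E = 126  (special character) → '~'
  0x46 = 70  (range 65-90: uppercase, 70 - 65 = 5) → 'F'
= 'l,~F'


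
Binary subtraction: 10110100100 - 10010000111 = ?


Align and subtract column by column (LSB to MSB, borrowing when needed):
  10110100100
- 10010000111
  -----------
  col 0: (0 - 0 borrow-in) - 1 → borrow from next column: (0+2) - 1 = 1, borrow out 1
  col 1: (0 - 1 borrow-in) - 1 → borrow from next column: (-1+2) - 1 = 0, borrow out 1
  col 2: (1 - 1 borrow-in) - 1 → borrow from next column: (0+2) - 1 = 1, borrow out 1
  col 3: (0 - 1 borrow-in) - 0 → borrow from next column: (-1+2) - 0 = 1, borrow out 1
  col 4: (0 - 1 borrow-in) - 0 → borrow from next column: (-1+2) - 0 = 1, borrow out 1
  col 5: (1 - 1 borrow-in) - 0 → 0 - 0 = 0, borrow out 0
  col 6: (0 - 0 borrow-in) - 0 → 0 - 0 = 0, borrow out 0
  col 7: (1 - 0 borrow-in) - 1 → 1 - 1 = 0, borrow out 0
  col 8: (1 - 0 borrow-in) - 0 → 1 - 0 = 1, borrow out 0
  col 9: (0 - 0 borrow-in) - 0 → 0 - 0 = 0, borrow out 0
  col 10: (1 - 0 borrow-in) - 1 → 1 - 1 = 0, borrow out 0
Reading bits MSB→LSB: 00100011101
Strip leading zeros: 100011101
= 100011101
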